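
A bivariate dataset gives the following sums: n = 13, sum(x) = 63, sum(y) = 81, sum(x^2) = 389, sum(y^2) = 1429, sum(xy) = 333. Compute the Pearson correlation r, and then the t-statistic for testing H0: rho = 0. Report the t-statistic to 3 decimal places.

Numerator: nΣxy − (Σx)(Σy) = 13·333 − (63)(81) = -774
Denominator: √[(nΣx²−(Σx)²)(nΣy²−(Σy)²)]
  nΣx²−(Σx)² = 13·389 − 3969 = 1088;  nΣy²−(Σy)² = 13·1429 − 6561 = 12016
  √(1088·12016) = √13073408 = 3615.7168
r = -774 / 3615.7168 = -0.2141
t = r·√(n−2)/√(1−r²) = -0.2141·√11 / √(1−0.045839) = -0.710089 / 0.976812 = -0.727

-0.727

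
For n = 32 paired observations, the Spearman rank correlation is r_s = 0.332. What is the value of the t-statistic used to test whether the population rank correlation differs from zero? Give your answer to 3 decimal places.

1.928

1 − r_s² = 1 − 0.110224 = 0.889776;  √(1−r_s²) = 0.943279
√(n−2) = √30 = 5.477226
t = r_s·√(n−2)/√(1−r_s²) = 0.332 · 5.477226 / 0.943279 = 1.928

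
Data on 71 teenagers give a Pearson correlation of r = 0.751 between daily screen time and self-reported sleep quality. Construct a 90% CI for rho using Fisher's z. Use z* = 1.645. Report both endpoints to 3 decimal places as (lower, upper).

(0.650, 0.826)

Fisher z: z_r = atanh(r) = ½·ln((1+0.751)/(1−0.751)) = 0.975245
SE(z) = 1/√(n−3) = 1/√68 = 0.121268
90% ⇒ z* = 1.645; margin = 1.645·0.121268 = 0.199486
CI on z-scale: (0.775759, 1.174731)
Back-transform: tanh(0.775759) = 0.650266, tanh(1.174731) = 0.825783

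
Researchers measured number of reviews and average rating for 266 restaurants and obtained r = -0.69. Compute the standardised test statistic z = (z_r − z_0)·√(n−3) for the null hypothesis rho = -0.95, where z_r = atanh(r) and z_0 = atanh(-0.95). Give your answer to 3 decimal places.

15.955

Fisher z: atanh(-0.69) = -0.847956, atanh(-0.95) = -1.831781
z = (z_r − z_0)·√(n−3) = (-0.847956 − (-1.831781))·√263 = 0.983825 · 16.217275 = 15.955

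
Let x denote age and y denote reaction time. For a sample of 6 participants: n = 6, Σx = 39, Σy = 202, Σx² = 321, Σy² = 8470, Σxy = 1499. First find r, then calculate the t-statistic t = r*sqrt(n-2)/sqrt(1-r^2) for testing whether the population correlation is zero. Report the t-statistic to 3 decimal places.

Numerator: nΣxy − (Σx)(Σy) = 6·1499 − (39)(202) = 1116
Denominator: √[(nΣx²−(Σx)²)(nΣy²−(Σy)²)]
  nΣx²−(Σx)² = 6·321 − 1521 = 405;  nΣy²−(Σy)² = 6·8470 − 40804 = 10016
  √(405·10016) = √4056480 = 2014.0705
r = 1116 / 2014.0705 = 0.5541
t = r·√(n−2)/√(1−r²) = 0.5541·√4 / √(1−0.307027) = 1.108200 / 0.832450 = 1.331

1.331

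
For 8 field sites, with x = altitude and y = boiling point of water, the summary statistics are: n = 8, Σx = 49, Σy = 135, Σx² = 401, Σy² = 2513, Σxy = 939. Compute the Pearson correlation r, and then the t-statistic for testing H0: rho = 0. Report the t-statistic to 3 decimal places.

Numerator: nΣxy − (Σx)(Σy) = 8·939 − (49)(135) = 897
Denominator: √[(nΣx²−(Σx)²)(nΣy²−(Σy)²)]
  nΣx²−(Σx)² = 8·401 − 2401 = 807;  nΣy²−(Σy)² = 8·2513 − 18225 = 1879
  √(807·1879) = √1516353 = 1231.4029
r = 897 / 1231.4029 = 0.7284
t = r·√(n−2)/√(1−r²) = 0.7284·√6 / √(1−0.530567) = 1.784208 / 0.685152 = 2.604

2.604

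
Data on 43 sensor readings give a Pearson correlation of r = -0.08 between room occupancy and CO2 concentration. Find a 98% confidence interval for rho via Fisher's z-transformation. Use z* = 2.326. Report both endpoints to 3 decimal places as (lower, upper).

(-0.420, 0.280)

z_r = atanh(-0.08) = -0.080171;  SE = 1/√(n−3) = 1/√40 = 0.158114
z-limits: -0.080171 ± 2.326·0.158114 = -0.080171 ± 0.367773 = [-0.447944, 0.287602]
ρ-limits: (tanh -0.447944, tanh 0.287602) = (-0.420, 0.280)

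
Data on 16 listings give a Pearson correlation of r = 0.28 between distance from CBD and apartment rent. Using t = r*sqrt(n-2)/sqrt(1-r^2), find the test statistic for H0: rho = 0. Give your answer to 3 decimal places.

t = r·√(n−2) / √(1−r²) with r = 0.28, n = 16
  = 0.28·√14 / √(1 − 0.0784)
  = 0.28·3.741657 / 0.960000
  = 1.047664 / 0.960000 = 1.091

1.091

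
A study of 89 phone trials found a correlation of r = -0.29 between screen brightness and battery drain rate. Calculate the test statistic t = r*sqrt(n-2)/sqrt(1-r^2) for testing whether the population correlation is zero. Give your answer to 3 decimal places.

t = r·√(n−2) / √(1−r²) with r = -0.29, n = 89
  = -0.29·√87 / √(1 − 0.0841)
  = -0.29·9.327379 / 0.957027
  = -2.704940 / 0.957027 = -2.826

-2.826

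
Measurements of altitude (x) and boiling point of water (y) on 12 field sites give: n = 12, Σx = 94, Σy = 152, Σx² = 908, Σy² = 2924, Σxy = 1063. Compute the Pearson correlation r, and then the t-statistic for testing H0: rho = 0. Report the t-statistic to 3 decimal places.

-1.025

S_xy = nΣxy − ΣxΣy = 12·1063 − 94·152 = 12756 − 14288 = -1532
S_xx = nΣx² − (Σx)² = 12·908 − 94² = 10896 − 8836 = 2060
S_yy = nΣy² − (Σy)² = 12·2924 − 152² = 35088 − 23104 = 11984
r = S_xy / √(S_xx·S_yy) = -1532 / √(2060·11984) = -1532 / √24687040 = -1532 / 4968.6054 = -0.3083
t = r·√(n−2)/√(1−r²) = -0.3083·√10 / √(1−0.095049) = -0.974930 / 0.951289 = -1.025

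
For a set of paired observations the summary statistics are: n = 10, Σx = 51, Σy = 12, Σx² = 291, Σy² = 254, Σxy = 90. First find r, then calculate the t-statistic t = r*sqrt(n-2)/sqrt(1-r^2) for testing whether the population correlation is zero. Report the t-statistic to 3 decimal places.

1.005

S_xy = nΣxy − ΣxΣy = 10·90 − 51·12 = 900 − 612 = 288
S_xx = nΣx² − (Σx)² = 10·291 − 51² = 2910 − 2601 = 309
S_yy = nΣy² − (Σy)² = 10·254 − 12² = 2540 − 144 = 2396
r = S_xy / √(S_xx·S_yy) = 288 / √(309·2396) = 288 / √740364 = 288 / 860.4441 = 0.3347
t = r·√(n−2)/√(1−r²) = 0.3347·√8 / √(1−0.112024) = 0.946675 / 0.942325 = 1.005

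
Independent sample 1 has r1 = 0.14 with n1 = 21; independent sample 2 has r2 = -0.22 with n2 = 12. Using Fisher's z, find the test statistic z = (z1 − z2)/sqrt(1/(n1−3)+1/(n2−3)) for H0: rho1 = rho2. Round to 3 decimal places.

0.893

Fisher z-transforms: z1 = atanh(0.14) = 0.140926, z2 = atanh(-0.22) = -0.223656; difference d = 0.364582
Var(d) = 1/18 + 1/9 = 0.0555556 + 0.1111111 = 0.1666667
z = d/√Var(d) = 0.364582 / √0.1666667 = 0.364582 / 0.408248 = 0.893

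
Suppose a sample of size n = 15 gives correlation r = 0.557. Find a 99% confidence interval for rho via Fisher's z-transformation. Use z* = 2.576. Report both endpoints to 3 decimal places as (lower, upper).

Fisher z: z_r = atanh(r) = ½·ln((1+0.557)/(1−0.557)) = 0.628473
SE(z) = 1/√(n−3) = 1/√12 = 0.288675
99% ⇒ z* = 2.576; margin = 2.576·0.288675 = 0.743627
CI on z-scale: (-0.115154, 1.372100)
Back-transform: tanh(-0.115154) = -0.114648, tanh(1.372100) = 0.879170

(-0.115, 0.879)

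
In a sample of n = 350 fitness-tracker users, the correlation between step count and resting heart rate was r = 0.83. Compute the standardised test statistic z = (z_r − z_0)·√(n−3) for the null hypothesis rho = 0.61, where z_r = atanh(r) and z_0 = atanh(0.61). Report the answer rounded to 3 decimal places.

8.927

z_r = atanh(0.83) = 1.188136,  z_0 = atanh(0.61) = 0.708921
SE = 1/√(n−3) = 1/√347 = 0.053683
z = (z_r − z_0)/SE = (1.188136 − 0.708921) / 0.053683 = 0.479215 / 0.053683 = 8.927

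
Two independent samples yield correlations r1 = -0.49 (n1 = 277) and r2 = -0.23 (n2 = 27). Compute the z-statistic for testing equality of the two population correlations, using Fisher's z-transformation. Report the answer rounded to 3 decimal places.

-1.418

Fisher z-transforms: z1 = atanh(-0.49) = -0.536060, z2 = atanh(-0.23) = -0.234189; difference d = -0.301871
Var(d) = 1/274 + 1/24 = 0.0036496 + 0.0416667 = 0.0453163
z = d/√Var(d) = -0.301871 / √0.0453163 = -0.301871 / 0.212876 = -1.418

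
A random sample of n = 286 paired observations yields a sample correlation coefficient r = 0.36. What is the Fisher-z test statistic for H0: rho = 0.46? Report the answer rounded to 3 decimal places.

-2.026

Fisher z: atanh(0.36) = 0.376886, atanh(0.46) = 0.497311
z = (z_r − z_0)·√(n−3) = (0.376886 − 0.497311)·√283 = -0.120425 · 16.822604 = -2.026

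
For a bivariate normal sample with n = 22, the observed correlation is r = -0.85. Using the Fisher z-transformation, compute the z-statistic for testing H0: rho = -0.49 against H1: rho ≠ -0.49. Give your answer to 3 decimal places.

Fisher z: atanh(-0.85) = -1.256153, atanh(-0.49) = -0.536060
z = (z_r − z_0)·√(n−3) = (-1.256153 − (-0.536060))·√19 = -0.720093 · 4.358899 = -3.139

-3.139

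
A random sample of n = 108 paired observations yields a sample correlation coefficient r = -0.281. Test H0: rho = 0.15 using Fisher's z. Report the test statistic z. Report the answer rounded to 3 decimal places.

-4.508

z_r = atanh(-0.281) = -0.288767,  z_0 = atanh(0.15) = 0.151140
SE = 1/√(n−3) = 1/√105 = 0.097590
z = (z_r − z_0)/SE = (-0.288767 − 0.151140) / 0.097590 = -0.439907 / 0.097590 = -4.508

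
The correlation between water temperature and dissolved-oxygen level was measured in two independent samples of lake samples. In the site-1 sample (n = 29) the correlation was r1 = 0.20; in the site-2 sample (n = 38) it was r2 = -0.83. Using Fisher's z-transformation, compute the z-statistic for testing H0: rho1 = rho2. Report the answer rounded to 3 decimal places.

Fisher z-transforms: z1 = atanh(0.20) = 0.202733, z2 = atanh(-0.83) = -1.188136; difference d = 1.390869
Var(d) = 1/26 + 1/35 = 0.0384615 + 0.0285714 = 0.0670329
z = d/√Var(d) = 1.390869 / √0.0670329 = 1.390869 / 0.258907 = 5.372

5.372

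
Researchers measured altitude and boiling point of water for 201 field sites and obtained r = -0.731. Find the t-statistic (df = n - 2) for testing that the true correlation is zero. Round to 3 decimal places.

-15.112

t = r·√(n−2) / √(1−r²) with r = -0.731, n = 201
  = -0.731·√199 / √(1 − 0.534361)
  = -0.731·14.106736 / 0.682377
  = -10.312024 / 0.682377 = -15.112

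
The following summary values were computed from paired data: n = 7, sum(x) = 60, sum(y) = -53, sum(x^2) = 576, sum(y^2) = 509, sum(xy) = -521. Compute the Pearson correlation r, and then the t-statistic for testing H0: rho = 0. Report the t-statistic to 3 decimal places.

-3.183

S_xy = nΣxy − ΣxΣy = 7·(-521) − 60·(-53) = -3647 − (-3180) = -467
S_xx = nΣx² − (Σx)² = 7·576 − 60² = 4032 − 3600 = 432
S_yy = nΣy² − (Σy)² = 7·509 − (-53)² = 3563 − 2809 = 754
r = S_xy / √(S_xx·S_yy) = -467 / √(432·754) = -467 / √325728 = -467 / 570.7259 = -0.8183
t = r·√(n−2)/√(1−r²) = -0.8183·√5 / √(1−0.669615) = -1.829774 / 0.574791 = -3.183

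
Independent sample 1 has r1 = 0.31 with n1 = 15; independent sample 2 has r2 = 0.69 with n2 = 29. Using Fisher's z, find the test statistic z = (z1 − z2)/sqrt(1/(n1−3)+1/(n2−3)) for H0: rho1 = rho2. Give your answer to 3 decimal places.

-1.511

z1 = atanh(0.31) = 0.320545,  z2 = atanh(0.69) = 0.847956
SE = √(1/(n1−3) + 1/(n2−3)) = √(1/12 + 1/26) = √(0.0833333 + 0.0384615) = √0.1217948 = 0.348991
z = (z1 − z2)/SE = (0.320545 − 0.847956) / 0.348991 = -0.527411 / 0.348991 = -1.511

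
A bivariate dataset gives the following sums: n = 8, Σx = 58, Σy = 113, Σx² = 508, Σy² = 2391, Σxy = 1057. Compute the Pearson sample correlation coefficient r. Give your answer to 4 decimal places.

Numerator: nΣxy − (Σx)(Σy) = 8·1057 − (58)(113) = 1902
Denominator: √[(nΣx²−(Σx)²)(nΣy²−(Σy)²)]
  nΣx²−(Σx)² = 8·508 − 3364 = 700;  nΣy²−(Σy)² = 8·2391 − 12769 = 6359
  √(700·6359) = √4451300 = 2109.8104
r = 1902 / 2109.8104 = 0.9015

0.9015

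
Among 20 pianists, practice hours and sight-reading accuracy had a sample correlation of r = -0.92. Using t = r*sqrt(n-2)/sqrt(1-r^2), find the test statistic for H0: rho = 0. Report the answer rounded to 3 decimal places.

-9.959

t = r·√(n−2) / √(1−r²) with r = -0.92, n = 20
  = -0.92·√18 / √(1 − 0.8464)
  = -0.92·4.242641 / 0.391918
  = -3.903230 / 0.391918 = -9.959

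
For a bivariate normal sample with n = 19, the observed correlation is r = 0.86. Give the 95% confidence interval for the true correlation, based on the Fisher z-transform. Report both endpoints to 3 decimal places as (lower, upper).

Fisher z: z_r = atanh(r) = ½·ln((1+0.86)/(1−0.86)) = 1.293345
SE(z) = 1/√(n−3) = 1/√16 = 0.250000
95% ⇒ z* = 1.960; margin = 1.960·0.250000 = 0.490000
CI on z-scale: (0.803345, 1.783345)
Back-transform: tanh(0.803345) = 0.665903, tanh(1.783345) = 0.945054

(0.666, 0.945)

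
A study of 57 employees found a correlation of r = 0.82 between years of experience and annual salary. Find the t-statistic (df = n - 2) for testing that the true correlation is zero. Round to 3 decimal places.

10.625

1 − r² = 1 − 0.6724 = 0.3276;  √(1−r²) = 0.572364
√(n−2) = √55 = 7.416198
t = r·√(n−2)/√(1−r²) = 0.82 · 7.416198 / 0.572364 = 10.625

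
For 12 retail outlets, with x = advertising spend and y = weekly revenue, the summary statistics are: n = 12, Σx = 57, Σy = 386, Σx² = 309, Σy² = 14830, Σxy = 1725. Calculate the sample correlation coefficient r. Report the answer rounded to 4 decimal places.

-0.3571

S_xy = nΣxy − ΣxΣy = 12·1725 − 57·386 = 20700 − 22002 = -1302
S_xx = nΣx² − (Σx)² = 12·309 − 57² = 3708 − 3249 = 459
S_yy = nΣy² − (Σy)² = 12·14830 − 386² = 177960 − 148996 = 28964
r = S_xy / √(S_xx·S_yy) = -1302 / √(459·28964) = -1302 / √13294476 = -1302 / 3646.1591 = -0.3571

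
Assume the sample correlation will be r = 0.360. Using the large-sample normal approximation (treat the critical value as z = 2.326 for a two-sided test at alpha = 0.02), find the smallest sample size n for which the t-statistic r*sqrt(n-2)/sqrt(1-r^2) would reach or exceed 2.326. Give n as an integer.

39

r√(n−2)/√(1−r²) ≥ 2.326  ⇔  n−2 ≥ (2.326)²·(1−r²)/r²
(1−r²)/r² = (1−0.129600)/0.129600 = 6.7160
n ≥ 2 + 5.410276·6.7160 = 2 + 36.3354 = 38.3354
⌈38.3354⌉ = 39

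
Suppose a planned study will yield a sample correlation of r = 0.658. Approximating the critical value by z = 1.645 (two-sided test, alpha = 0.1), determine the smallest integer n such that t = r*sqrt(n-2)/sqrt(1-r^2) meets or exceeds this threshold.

Need r·√(n−2)/√(1−r²) ≥ 1.645
√(n−2) ≥ 1.645·√(1−0.432964) / 0.658 = 1.645·0.753018 / 0.658 = 1.8825
n−2 ≥ 3.5438  ⇒  n ≥ 5.5438
Smallest integer n = 6

6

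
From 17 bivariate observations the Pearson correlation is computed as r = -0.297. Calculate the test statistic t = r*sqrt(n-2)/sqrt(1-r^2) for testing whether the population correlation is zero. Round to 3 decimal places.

1 − r² = 1 − 0.088209 = 0.911791;  √(1−r²) = 0.954877
√(n−2) = √15 = 3.872983
t = r·√(n−2)/√(1−r²) = -0.297 · 3.872983 / 0.954877 = -1.205

-1.205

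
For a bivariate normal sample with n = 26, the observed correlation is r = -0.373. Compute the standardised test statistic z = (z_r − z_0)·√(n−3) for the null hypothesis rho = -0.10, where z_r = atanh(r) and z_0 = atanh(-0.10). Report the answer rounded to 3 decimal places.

-1.398

z_r = atanh(-0.373) = -0.391903,  z_0 = atanh(-0.10) = -0.100335
SE = 1/√(n−3) = 1/√23 = 0.208514
z = (z_r − z_0)/SE = (-0.391903 − (-0.100335)) / 0.208514 = -0.291568 / 0.208514 = -1.398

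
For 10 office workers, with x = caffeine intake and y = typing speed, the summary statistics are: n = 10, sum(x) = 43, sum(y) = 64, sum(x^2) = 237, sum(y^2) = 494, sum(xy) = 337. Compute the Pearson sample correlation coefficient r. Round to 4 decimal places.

S_xy = nΣxy − ΣxΣy = 10·337 − 43·64 = 3370 − 2752 = 618
S_xx = nΣx² − (Σx)² = 10·237 − 43² = 2370 − 1849 = 521
S_yy = nΣy² − (Σy)² = 10·494 − 64² = 4940 − 4096 = 844
r = S_xy / √(S_xx·S_yy) = 618 / √(521·844) = 618 / √439724 = 618 / 663.1169 = 0.9320

0.9320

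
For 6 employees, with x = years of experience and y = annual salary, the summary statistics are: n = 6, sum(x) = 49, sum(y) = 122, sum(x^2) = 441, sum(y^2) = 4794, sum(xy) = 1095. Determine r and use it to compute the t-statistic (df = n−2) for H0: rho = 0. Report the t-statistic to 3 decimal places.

S_xy = nΣxy − ΣxΣy = 6·1095 − 49·122 = 6570 − 5978 = 592
S_xx = nΣx² − (Σx)² = 6·441 − 49² = 2646 − 2401 = 245
S_yy = nΣy² − (Σy)² = 6·4794 − 122² = 28764 − 14884 = 13880
r = S_xy / √(S_xx·S_yy) = 592 / √(245·13880) = 592 / √3400600 = 592 / 1844.0716 = 0.3210
t = r·√(n−2)/√(1−r²) = 0.3210·√4 / √(1−0.103041) = 0.642000 / 0.947079 = 0.678

0.678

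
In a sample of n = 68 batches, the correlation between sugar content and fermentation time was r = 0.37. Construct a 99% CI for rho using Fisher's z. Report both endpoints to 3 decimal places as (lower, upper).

Fisher z: z_r = atanh(r) = ½·ln((1+0.37)/(1−0.37)) = 0.388423
SE(z) = 1/√(n−3) = 1/√65 = 0.124035
99% ⇒ z* = 2.576; margin = 2.576·0.124035 = 0.319514
CI on z-scale: (0.068909, 0.707937)
Back-transform: tanh(0.068909) = 0.068800, tanh(0.707937) = 0.609382

(0.069, 0.609)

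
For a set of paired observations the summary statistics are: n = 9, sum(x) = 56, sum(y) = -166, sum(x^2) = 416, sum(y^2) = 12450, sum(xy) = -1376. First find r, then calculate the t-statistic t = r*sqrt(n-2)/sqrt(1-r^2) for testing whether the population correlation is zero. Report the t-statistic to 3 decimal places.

-1.263

Numerator: nΣxy − (Σx)(Σy) = 9·(-1376) − (56)(-166) = -3088
Denominator: √[(nΣx²−(Σx)²)(nΣy²−(Σy)²)]
  nΣx²−(Σx)² = 9·416 − 3136 = 608;  nΣy²−(Σy)² = 9·12450 − 27556 = 84494
  √(608·84494) = √51372352 = 7167.4509
r = -3088 / 7167.4509 = -0.4308
t = r·√(n−2)/√(1−r²) = -0.4308·√7 / √(1−0.185589) = -1.139790 / 0.902447 = -1.263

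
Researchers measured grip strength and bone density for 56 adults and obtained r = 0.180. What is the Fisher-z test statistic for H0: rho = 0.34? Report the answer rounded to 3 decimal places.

z_r = atanh(0.180) = 0.181983,  z_0 = atanh(0.34) = 0.354093
SE = 1/√(n−3) = 1/√53 = 0.137361
z = (z_r − z_0)/SE = (0.181983 − 0.354093) / 0.137361 = -0.172110 / 0.137361 = -1.253

-1.253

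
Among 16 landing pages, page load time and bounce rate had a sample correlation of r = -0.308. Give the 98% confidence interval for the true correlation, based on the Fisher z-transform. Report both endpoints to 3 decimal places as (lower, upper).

z_r = atanh(-0.308) = -0.318334;  SE = 1/√(n−3) = 1/√13 = 0.277350
z-limits: -0.318334 ± 2.326·0.277350 = -0.318334 ± 0.645116 = [-0.963450, 0.326782]
ρ-limits: (tanh -0.963450, tanh 0.326782) = (-0.746, 0.316)

(-0.746, 0.316)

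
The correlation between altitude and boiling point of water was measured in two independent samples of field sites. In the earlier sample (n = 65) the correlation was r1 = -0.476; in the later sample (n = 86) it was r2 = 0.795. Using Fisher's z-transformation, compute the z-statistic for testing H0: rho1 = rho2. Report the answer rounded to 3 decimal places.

z1 = atanh(-0.476) = -0.517800,  z2 = atanh(0.795) = 1.084875
SE = √(1/(n1−3) + 1/(n2−3)) = √(1/62 + 1/83) = √(0.0161290 + 0.0120482) = √0.0281772 = 0.167861
z = (z1 − z2)/SE = (-0.517800 − 1.084875) / 0.167861 = -1.602675 / 0.167861 = -9.548

-9.548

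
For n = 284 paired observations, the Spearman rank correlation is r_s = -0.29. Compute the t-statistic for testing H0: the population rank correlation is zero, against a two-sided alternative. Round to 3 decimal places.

1 − r_s² = 1 − 0.0841 = 0.9159;  √(1−r_s²) = 0.957027
√(n−2) = √282 = 16.792856
t = r_s·√(n−2)/√(1−r_s²) = -0.29 · 16.792856 / 0.957027 = -5.089

-5.089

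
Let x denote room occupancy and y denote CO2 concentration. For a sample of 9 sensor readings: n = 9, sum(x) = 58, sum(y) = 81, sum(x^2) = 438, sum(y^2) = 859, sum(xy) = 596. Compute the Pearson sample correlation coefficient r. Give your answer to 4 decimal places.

0.8099

S_xy = nΣxy − ΣxΣy = 9·596 − 58·81 = 5364 − 4698 = 666
S_xx = nΣx² − (Σx)² = 9·438 − 58² = 3942 − 3364 = 578
S_yy = nΣy² − (Σy)² = 9·859 − 81² = 7731 − 6561 = 1170
r = S_xy / √(S_xx·S_yy) = 666 / √(578·1170) = 666 / √676260 = 666 / 822.3503 = 0.8099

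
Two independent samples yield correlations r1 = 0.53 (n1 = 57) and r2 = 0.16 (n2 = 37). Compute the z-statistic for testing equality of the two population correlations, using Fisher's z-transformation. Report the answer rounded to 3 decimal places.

1.958

Fisher z-transforms: z1 = atanh(0.53) = 0.590145, z2 = atanh(0.16) = 0.161387; difference d = 0.428758
Var(d) = 1/54 + 1/34 = 0.0185185 + 0.0294118 = 0.0479303
z = d/√Var(d) = 0.428758 / √0.0479303 = 0.428758 / 0.218930 = 1.958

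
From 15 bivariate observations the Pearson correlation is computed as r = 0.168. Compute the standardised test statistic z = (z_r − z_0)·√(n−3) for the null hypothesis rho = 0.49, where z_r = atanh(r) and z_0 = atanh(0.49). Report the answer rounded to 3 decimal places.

Fisher z: atanh(0.168) = 0.169608, atanh(0.49) = 0.536060
z = (z_r − z_0)·√(n−3) = (0.169608 − 0.536060)·√12 = -0.366452 · 3.464102 = -1.269

-1.269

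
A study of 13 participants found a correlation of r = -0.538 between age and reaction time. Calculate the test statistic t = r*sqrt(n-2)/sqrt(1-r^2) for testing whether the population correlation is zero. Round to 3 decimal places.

-2.117

t = r·√(n−2) / √(1−r²) with r = -0.538, n = 13
  = -0.538·√11 / √(1 − 0.289444)
  = -0.538·3.316625 / 0.842945
  = -1.784344 / 0.842945 = -2.117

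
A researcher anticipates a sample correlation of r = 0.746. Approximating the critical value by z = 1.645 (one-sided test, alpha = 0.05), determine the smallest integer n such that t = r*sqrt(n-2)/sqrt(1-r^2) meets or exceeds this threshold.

5

Need r·√(n−2)/√(1−r²) ≥ 1.645
√(n−2) ≥ 1.645·√(1−0.556516) / 0.746 = 1.645·0.665946 / 0.746 = 1.4685
n−2 ≥ 2.1565  ⇒  n ≥ 4.1565
Smallest integer n = 5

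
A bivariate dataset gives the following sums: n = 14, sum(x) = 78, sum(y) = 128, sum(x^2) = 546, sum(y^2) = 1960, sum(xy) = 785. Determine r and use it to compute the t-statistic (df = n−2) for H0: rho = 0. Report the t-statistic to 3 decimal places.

Numerator: nΣxy − (Σx)(Σy) = 14·785 − (78)(128) = 1006
Denominator: √[(nΣx²−(Σx)²)(nΣy²−(Σy)²)]
  nΣx²−(Σx)² = 14·546 − 6084 = 1560;  nΣy²−(Σy)² = 14·1960 − 16384 = 11056
  √(1560·11056) = √17247360 = 4152.9941
r = 1006 / 4152.9941 = 0.2422
t = r·√(n−2)/√(1−r²) = 0.2422·√12 / √(1−0.058661) = 0.839005 / 0.970226 = 0.865

0.865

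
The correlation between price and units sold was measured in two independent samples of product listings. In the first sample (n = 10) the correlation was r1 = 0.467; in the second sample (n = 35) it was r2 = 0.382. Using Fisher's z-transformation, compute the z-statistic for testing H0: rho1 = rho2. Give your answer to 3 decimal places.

0.249

Fisher z-transforms: z1 = atanh(0.467) = 0.506227, z2 = atanh(0.382) = 0.402399; difference d = 0.103828
Var(d) = 1/7 + 1/32 = 0.1428571 + 0.0312500 = 0.1741071
z = d/√Var(d) = 0.103828 / √0.1741071 = 0.103828 / 0.417261 = 0.249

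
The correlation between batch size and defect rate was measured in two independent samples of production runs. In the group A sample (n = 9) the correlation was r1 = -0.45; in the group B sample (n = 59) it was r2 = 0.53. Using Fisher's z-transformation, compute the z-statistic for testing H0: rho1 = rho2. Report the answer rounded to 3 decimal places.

z1 = atanh(-0.45) = -0.484700,  z2 = atanh(0.53) = 0.590145
SE = √(1/(n1−3) + 1/(n2−3)) = √(1/6 + 1/56) = √(0.1666667 + 0.0178571) = √0.1845238 = 0.429562
z = (z1 − z2)/SE = (-0.484700 − 0.590145) / 0.429562 = -1.074845 / 0.429562 = -2.502

-2.502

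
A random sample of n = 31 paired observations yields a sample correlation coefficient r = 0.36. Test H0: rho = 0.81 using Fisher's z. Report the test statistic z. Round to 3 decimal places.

z_r = atanh(0.36) = 0.376886,  z_0 = atanh(0.81) = 1.127029
SE = 1/√(n−3) = 1/√28 = 0.188982
z = (z_r − z_0)/SE = (0.376886 − 1.127029) / 0.188982 = -0.750143 / 0.188982 = -3.969

-3.969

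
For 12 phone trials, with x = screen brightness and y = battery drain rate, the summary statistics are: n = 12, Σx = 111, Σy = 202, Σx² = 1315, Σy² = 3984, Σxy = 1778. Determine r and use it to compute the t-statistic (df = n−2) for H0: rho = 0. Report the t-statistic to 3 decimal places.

-0.715

S_xy = nΣxy − ΣxΣy = 12·1778 − 111·202 = 21336 − 22422 = -1086
S_xx = nΣx² − (Σx)² = 12·1315 − 111² = 15780 − 12321 = 3459
S_yy = nΣy² − (Σy)² = 12·3984 − 202² = 47808 − 40804 = 7004
r = S_xy / √(S_xx·S_yy) = -1086 / √(3459·7004) = -1086 / √24226836 = -1086 / 4922.0764 = -0.2206
t = r·√(n−2)/√(1−r²) = -0.2206·√10 / √(1−0.048664) = -0.697598 / 0.975365 = -0.715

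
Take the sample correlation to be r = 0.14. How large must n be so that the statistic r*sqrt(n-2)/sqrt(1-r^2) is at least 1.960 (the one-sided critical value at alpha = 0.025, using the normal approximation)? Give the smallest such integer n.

r√(n−2)/√(1−r²) ≥ 1.960  ⇔  n−2 ≥ (1.960)²·(1−r²)/r²
(1−r²)/r² = (1−0.0196)/0.0196 = 50.0204
n ≥ 2 + 3.8416·50.0204 = 2 + 192.1584 = 194.1584
⌈194.1584⌉ = 195

195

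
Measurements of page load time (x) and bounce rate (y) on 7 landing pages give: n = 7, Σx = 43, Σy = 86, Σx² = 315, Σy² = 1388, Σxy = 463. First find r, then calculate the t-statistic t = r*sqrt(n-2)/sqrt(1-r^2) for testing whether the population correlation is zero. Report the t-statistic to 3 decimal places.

S_xy = nΣxy − ΣxΣy = 7·463 − 43·86 = 3241 − 3698 = -457
S_xx = nΣx² − (Σx)² = 7·315 − 43² = 2205 − 1849 = 356
S_yy = nΣy² − (Σy)² = 7·1388 − 86² = 9716 − 7396 = 2320
r = S_xy / √(S_xx·S_yy) = -457 / √(356·2320) = -457 / √825920 = -457 / 908.8014 = -0.5029
t = r·√(n−2)/√(1−r²) = -0.5029·√5 / √(1−0.252908) = -1.124519 / 0.864345 = -1.301

-1.301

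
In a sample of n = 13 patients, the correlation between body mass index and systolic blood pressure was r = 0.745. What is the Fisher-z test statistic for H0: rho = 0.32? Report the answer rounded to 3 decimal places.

z_r = atanh(0.745) = 0.961623,  z_0 = atanh(0.32) = 0.331647
SE = 1/√(n−3) = 1/√10 = 0.316228
z = (z_r − z_0)/SE = (0.961623 − 0.331647) / 0.316228 = 0.629976 / 0.316228 = 1.992

1.992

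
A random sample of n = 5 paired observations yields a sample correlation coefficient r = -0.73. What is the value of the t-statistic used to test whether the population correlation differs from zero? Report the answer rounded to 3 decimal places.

t = r·√(n−2) / √(1−r²) with r = -0.73, n = 5
  = -0.73·√3 / √(1 − 0.5329)
  = -0.73·1.732051 / 0.683447
  = -1.264397 / 0.683447 = -1.850

-1.850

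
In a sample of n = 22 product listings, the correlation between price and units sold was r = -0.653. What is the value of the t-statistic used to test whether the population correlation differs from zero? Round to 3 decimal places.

-3.856

t = r·√(n−2) / √(1−r²) with r = -0.653, n = 22
  = -0.653·√20 / √(1 − 0.426409)
  = -0.653·4.472136 / 0.757358
  = -2.920305 / 0.757358 = -3.856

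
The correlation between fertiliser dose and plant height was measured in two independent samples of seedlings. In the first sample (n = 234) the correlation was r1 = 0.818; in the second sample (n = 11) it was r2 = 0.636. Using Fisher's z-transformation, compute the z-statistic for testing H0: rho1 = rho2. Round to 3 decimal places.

1.110

Fisher z-transforms: z1 = atanh(0.818) = 1.150743, z2 = atanh(0.636) = 0.751428; difference d = 0.399315
Var(d) = 1/231 + 1/8 = 0.0043290 + 0.1250000 = 0.1293290
z = d/√Var(d) = 0.399315 / √0.1293290 = 0.399315 / 0.359623 = 1.110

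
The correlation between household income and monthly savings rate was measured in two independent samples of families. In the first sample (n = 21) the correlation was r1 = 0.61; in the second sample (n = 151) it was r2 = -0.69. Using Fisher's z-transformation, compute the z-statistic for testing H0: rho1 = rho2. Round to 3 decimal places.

6.237

z1 = atanh(0.61) = 0.708921,  z2 = atanh(-0.69) = -0.847956
SE = √(1/(n1−3) + 1/(n2−3)) = √(1/18 + 1/148) = √(0.0555556 + 0.0067568) = √0.0623124 = 0.249625
z = (z1 − z2)/SE = (0.708921 − (-0.847956)) / 0.249625 = 1.556877 / 0.249625 = 6.237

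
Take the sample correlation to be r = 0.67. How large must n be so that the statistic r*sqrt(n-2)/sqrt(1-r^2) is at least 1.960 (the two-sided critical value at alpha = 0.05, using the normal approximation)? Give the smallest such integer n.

r√(n−2)/√(1−r²) ≥ 1.960  ⇔  n−2 ≥ (1.960)²·(1−r²)/r²
(1−r²)/r² = (1−0.4489)/0.4489 = 1.2277
n ≥ 2 + 3.8416·1.2277 = 2 + 4.7163 = 6.7163
⌈6.7163⌉ = 7

7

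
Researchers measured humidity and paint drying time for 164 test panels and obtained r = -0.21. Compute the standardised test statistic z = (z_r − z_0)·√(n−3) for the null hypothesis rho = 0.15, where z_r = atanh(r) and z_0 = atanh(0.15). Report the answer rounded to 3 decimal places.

-4.623

Fisher z: atanh(-0.21) = -0.213171, atanh(0.15) = 0.151140
z = (z_r − z_0)·√(n−3) = (-0.213171 − 0.151140)·√161 = -0.364311 · 12.688578 = -4.623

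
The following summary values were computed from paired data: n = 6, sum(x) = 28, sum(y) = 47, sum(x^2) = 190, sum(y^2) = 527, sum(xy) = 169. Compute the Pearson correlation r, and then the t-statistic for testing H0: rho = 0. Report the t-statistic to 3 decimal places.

Numerator: nΣxy − (Σx)(Σy) = 6·169 − (28)(47) = -302
Denominator: √[(nΣx²−(Σx)²)(nΣy²−(Σy)²)]
  nΣx²−(Σx)² = 6·190 − 784 = 356;  nΣy²−(Σy)² = 6·527 − 2209 = 953
  √(356·953) = √339268 = 582.4672
r = -302 / 582.4672 = -0.5185
t = r·√(n−2)/√(1−r²) = -0.5185·√4 / √(1−0.268842) = -1.037000 / 0.855078 = -1.213

-1.213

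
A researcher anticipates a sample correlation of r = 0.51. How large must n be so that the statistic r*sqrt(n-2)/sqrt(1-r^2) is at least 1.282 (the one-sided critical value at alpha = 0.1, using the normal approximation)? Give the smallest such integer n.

7

r√(n−2)/√(1−r²) ≥ 1.282  ⇔  n−2 ≥ (1.282)²·(1−r²)/r²
(1−r²)/r² = (1−0.2601)/0.2601 = 2.8447
n ≥ 2 + 1.643524·2.8447 = 2 + 4.6753 = 6.6753
⌈6.6753⌉ = 7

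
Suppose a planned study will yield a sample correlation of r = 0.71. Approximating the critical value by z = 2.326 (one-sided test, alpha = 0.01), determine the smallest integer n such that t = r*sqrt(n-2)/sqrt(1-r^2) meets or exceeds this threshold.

Need r·√(n−2)/√(1−r²) ≥ 2.326
√(n−2) ≥ 2.326·√(1−0.5041) / 0.71 = 2.326·0.704202 / 0.71 = 2.3070
n−2 ≥ 5.3222  ⇒  n ≥ 7.3222
Smallest integer n = 8

8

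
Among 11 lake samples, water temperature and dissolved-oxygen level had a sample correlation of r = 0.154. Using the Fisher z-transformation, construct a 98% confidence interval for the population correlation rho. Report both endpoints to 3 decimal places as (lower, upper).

(-0.583, 0.752)

Fisher z: z_r = atanh(r) = ½·ln((1+0.154)/(1−0.154)) = 0.155235
SE(z) = 1/√(n−3) = 1/√8 = 0.353553
98% ⇒ z* = 2.326; margin = 2.326·0.353553 = 0.822364
CI on z-scale: (-0.667129, 0.977599)
Back-transform: tanh(-0.667129) = -0.583088, tanh(0.977599) = 0.752025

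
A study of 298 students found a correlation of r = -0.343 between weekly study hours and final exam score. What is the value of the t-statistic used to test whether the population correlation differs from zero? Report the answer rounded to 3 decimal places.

t = r·√(n−2) / √(1−r²) with r = -0.343, n = 298
  = -0.343·√296 / √(1 − 0.117649)
  = -0.343·17.204651 / 0.939335
  = -5.901195 / 0.939335 = -6.282

-6.282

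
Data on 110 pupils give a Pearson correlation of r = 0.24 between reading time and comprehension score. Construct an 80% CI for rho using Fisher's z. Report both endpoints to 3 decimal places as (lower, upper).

(0.120, 0.353)

Fisher z: z_r = atanh(r) = ½·ln((1+0.24)/(1−0.24)) = 0.244774
SE(z) = 1/√(n−3) = 1/√107 = 0.096674
80% ⇒ z* = 1.282; margin = 1.282·0.096674 = 0.123936
CI on z-scale: (0.120838, 0.368710)
Back-transform: tanh(0.120838) = 0.120253, tanh(0.368710) = 0.352863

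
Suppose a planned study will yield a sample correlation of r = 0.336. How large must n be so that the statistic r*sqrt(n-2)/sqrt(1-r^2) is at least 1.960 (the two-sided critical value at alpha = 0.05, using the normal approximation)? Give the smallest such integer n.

33

r√(n−2)/√(1−r²) ≥ 1.960  ⇔  n−2 ≥ (1.960)²·(1−r²)/r²
(1−r²)/r² = (1−0.112896)/0.112896 = 7.8577
n ≥ 2 + 3.8416·7.8577 = 2 + 30.1861 = 32.1861
⌈32.1861⌉ = 33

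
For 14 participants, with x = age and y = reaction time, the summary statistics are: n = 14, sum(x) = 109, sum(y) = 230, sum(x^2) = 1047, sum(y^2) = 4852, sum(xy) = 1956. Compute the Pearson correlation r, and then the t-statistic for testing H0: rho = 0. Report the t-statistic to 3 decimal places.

1.329

Numerator: nΣxy − (Σx)(Σy) = 14·1956 − (109)(230) = 2314
Denominator: √[(nΣx²−(Σx)²)(nΣy²−(Σy)²)]
  nΣx²−(Σx)² = 14·1047 − 11881 = 2777;  nΣy²−(Σy)² = 14·4852 − 52900 = 15028
  √(2777·15028) = √41732756 = 6460.0895
r = 2314 / 6460.0895 = 0.3582
t = r·√(n−2)/√(1−r²) = 0.3582·√12 / √(1−0.128307) = 1.240841 / 0.933645 = 1.329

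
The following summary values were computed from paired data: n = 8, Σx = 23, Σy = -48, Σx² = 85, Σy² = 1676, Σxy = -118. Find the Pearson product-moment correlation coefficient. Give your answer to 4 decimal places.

S_xy = nΣxy − ΣxΣy = 8·(-118) − 23·(-48) = -944 − (-1104) = 160
S_xx = nΣx² − (Σx)² = 8·85 − 23² = 680 − 529 = 151
S_yy = nΣy² − (Σy)² = 8·1676 − (-48)² = 13408 − 2304 = 11104
r = S_xy / √(S_xx·S_yy) = 160 / √(151·11104) = 160 / √1676704 = 160 / 1294.8761 = 0.1236

0.1236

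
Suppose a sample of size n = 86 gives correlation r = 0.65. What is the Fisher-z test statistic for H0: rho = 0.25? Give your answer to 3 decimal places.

z_r = atanh(0.65) = 0.775299,  z_0 = atanh(0.25) = 0.255413
SE = 1/√(n−3) = 1/√83 = 0.109764
z = (z_r − z_0)/SE = (0.775299 − 0.255413) / 0.109764 = 0.519886 / 0.109764 = 4.736

4.736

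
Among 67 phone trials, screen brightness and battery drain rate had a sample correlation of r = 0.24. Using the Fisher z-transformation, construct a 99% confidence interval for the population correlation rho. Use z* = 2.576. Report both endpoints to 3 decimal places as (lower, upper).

(-0.077, 0.513)

Fisher z: z_r = atanh(r) = ½·ln((1+0.24)/(1−0.24)) = 0.244774
SE(z) = 1/√(n−3) = 1/√64 = 0.125000
99% ⇒ z* = 2.576; margin = 2.576·0.125000 = 0.322000
CI on z-scale: (-0.077226, 0.566774)
Back-transform: tanh(-0.077226) = -0.077073, tanh(0.566774) = 0.512986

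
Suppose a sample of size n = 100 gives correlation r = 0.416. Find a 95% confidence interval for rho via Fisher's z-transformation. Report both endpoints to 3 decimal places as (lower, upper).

(0.239, 0.566)

Fisher z: z_r = atanh(r) = ½·ln((1+0.416)/(1−0.416)) = 0.442845
SE(z) = 1/√(n−3) = 1/√97 = 0.101535
95% ⇒ z* = 1.960; margin = 1.960·0.101535 = 0.199009
CI on z-scale: (0.243836, 0.641854)
Back-transform: tanh(0.243836) = 0.239116, tanh(0.641854) = 0.566161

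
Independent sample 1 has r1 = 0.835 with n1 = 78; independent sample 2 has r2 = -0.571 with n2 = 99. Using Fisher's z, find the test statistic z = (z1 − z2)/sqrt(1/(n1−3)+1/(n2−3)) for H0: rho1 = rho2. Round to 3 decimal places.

z1 = atanh(0.835) = 1.204427,  z2 = atanh(-0.571) = -0.649005
SE = √(1/(n1−3) + 1/(n2−3)) = √(1/75 + 1/96) = √(0.0133333 + 0.0104167) = √0.0237500 = 0.154110
z = (z1 − z2)/SE = (1.204427 − (-0.649005)) / 0.154110 = 1.853432 / 0.154110 = 12.027

12.027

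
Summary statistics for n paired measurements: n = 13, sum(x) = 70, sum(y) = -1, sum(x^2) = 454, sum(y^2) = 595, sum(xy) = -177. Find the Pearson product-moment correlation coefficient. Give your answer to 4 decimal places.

S_xy = nΣxy − ΣxΣy = 13·(-177) − 70·(-1) = -2301 − (-70) = -2231
S_xx = nΣx² − (Σx)² = 13·454 − 70² = 5902 − 4900 = 1002
S_yy = nΣy² − (Σy)² = 13·595 − (-1)² = 7735 − 1 = 7734
r = S_xy / √(S_xx·S_yy) = -2231 / √(1002·7734) = -2231 / √7749468 = -2231 / 2783.7866 = -0.8014

-0.8014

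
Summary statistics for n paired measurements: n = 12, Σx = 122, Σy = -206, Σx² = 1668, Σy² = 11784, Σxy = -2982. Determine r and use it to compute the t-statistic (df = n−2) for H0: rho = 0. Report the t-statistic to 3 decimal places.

Numerator: nΣxy − (Σx)(Σy) = 12·(-2982) − (122)(-206) = -10652
Denominator: √[(nΣx²−(Σx)²)(nΣy²−(Σy)²)]
  nΣx²−(Σx)² = 12·1668 − 14884 = 5132;  nΣy²−(Σy)² = 12·11784 − 42436 = 98972
  √(5132·98972) = √507924304 = 22537.1760
r = -10652 / 22537.1760 = -0.4726
t = r·√(n−2)/√(1−r²) = -0.4726·√10 / √(1−0.223351) = -1.494492 / 0.881277 = -1.696

-1.696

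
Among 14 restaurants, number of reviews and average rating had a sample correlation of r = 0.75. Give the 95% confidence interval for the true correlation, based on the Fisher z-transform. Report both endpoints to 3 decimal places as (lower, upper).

(0.364, 0.916)

Fisher z: z_r = atanh(r) = ½·ln((1+0.75)/(1−0.75)) = 0.972955
SE(z) = 1/√(n−3) = 1/√11 = 0.301511
95% ⇒ z* = 1.960; margin = 1.960·0.301511 = 0.590962
CI on z-scale: (0.381993, 1.563917)
Back-transform: tanh(0.381993) = 0.364437, tanh(1.563917) = 0.916053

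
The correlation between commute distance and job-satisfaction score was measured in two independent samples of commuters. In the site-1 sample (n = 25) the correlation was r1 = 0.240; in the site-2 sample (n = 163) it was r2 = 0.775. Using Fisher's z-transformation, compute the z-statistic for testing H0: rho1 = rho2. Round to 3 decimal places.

Fisher z-transforms: z1 = atanh(0.240) = 0.244774, z2 = atanh(0.775) = 1.032728; difference d = -0.787954
Var(d) = 1/22 + 1/160 = 0.0454545 + 0.0062500 = 0.0517045
z = d/√Var(d) = -0.787954 / √0.0517045 = -0.787954 / 0.227386 = -3.465

-3.465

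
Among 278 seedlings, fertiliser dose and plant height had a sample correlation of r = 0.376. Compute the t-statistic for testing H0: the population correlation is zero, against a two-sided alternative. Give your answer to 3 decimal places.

6.741

1 − r² = 1 − 0.141376 = 0.858624;  √(1−r²) = 0.926620
√(n−2) = √276 = 16.613248
t = r·√(n−2)/√(1−r²) = 0.376 · 16.613248 / 0.926620 = 6.741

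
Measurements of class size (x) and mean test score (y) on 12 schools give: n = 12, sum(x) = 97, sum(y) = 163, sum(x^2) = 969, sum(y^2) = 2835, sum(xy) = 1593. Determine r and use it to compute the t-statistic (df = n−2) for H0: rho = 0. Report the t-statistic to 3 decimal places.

Numerator: nΣxy − (Σx)(Σy) = 12·1593 − (97)(163) = 3305
Denominator: √[(nΣx²−(Σx)²)(nΣy²−(Σy)²)]
  nΣx²−(Σx)² = 12·969 − 9409 = 2219;  nΣy²−(Σy)² = 12·2835 − 26569 = 7451
  √(2219·7451) = √16533769 = 4066.1738
r = 3305 / 4066.1738 = 0.8128
t = r·√(n−2)/√(1−r²) = 0.8128·√10 / √(1−0.660644) = 2.570299 / 0.582543 = 4.412

4.412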